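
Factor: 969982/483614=13^1 *37307^1*241807^ ( - 1 ) = 484991/241807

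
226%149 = 77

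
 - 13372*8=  - 106976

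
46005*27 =1242135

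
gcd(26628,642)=6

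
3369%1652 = 65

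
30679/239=128+87/239 = 128.36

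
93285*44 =4104540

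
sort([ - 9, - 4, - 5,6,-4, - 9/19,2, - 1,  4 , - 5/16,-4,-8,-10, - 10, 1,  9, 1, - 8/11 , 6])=[ - 10,-10, - 9, - 8,-5,- 4,  -  4, - 4, -1 , - 8/11,  -  9/19, - 5/16,1,1,2 , 4, 6, 6, 9]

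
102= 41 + 61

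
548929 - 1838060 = - 1289131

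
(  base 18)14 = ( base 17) 15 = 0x16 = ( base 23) m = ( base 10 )22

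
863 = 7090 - 6227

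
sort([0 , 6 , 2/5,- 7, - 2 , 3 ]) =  [ - 7, - 2,  0, 2/5,3, 6 ] 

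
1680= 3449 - 1769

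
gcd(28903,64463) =7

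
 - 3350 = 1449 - 4799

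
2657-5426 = - 2769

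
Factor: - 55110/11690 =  - 33/7 = - 3^1*7^( - 1 )*11^1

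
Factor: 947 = 947^1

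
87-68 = 19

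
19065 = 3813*5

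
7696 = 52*148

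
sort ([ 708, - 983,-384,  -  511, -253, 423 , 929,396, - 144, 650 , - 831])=[ - 983, - 831, - 511,-384, -253,  -  144, 396 , 423, 650,708,929 ]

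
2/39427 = 2/39427 = 0.00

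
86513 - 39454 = 47059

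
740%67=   3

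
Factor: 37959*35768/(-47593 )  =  -1357717512/47593 = - 2^3*3^1*7^( - 1 ) * 13^ (-1 )*17^1*263^1*523^ (-1) * 12653^1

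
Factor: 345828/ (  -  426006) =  - 2^1*3^( - 2)*7^ ( - 2) * 179^1 = - 358/441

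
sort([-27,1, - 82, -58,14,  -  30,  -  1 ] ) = [ - 82,-58, - 30 , - 27, - 1,  1,  14] 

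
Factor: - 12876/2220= - 29/5= - 5^( - 1 )*29^1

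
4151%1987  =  177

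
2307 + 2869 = 5176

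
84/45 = 1 + 13/15 = 1.87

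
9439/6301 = 9439/6301 = 1.50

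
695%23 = 5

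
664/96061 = 664/96061 = 0.01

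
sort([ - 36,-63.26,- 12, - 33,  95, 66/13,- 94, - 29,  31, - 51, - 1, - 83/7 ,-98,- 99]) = [ - 99,-98, -94, - 63.26, - 51, - 36,-33,-29,- 12,-83/7,-1, 66/13, 31,95 ]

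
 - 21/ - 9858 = 7/3286 = 0.00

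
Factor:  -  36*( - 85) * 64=2^8*3^2*5^1*17^1 = 195840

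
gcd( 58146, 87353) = 1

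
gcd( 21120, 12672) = 4224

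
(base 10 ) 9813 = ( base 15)2d93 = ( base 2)10011001010101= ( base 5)303223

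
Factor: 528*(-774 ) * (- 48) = 2^9*3^4*11^1*43^1 = 19616256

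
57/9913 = 57/9913  =  0.01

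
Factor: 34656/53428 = 24/37 = 2^3*3^1*37^( - 1 ) 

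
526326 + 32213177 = 32739503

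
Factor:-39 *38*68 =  - 100776 = - 2^3*3^1*13^1* 17^1*19^1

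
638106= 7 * 91158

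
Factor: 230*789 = 181470= 2^1*3^1*5^1*23^1*263^1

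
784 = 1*784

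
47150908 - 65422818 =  - 18271910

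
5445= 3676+1769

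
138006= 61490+76516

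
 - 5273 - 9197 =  - 14470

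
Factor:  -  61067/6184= - 2^( - 3)*79^1 = -79/8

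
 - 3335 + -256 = - 3591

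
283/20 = 283/20  =  14.15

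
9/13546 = 9/13546  =  0.00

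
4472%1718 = 1036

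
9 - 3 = 6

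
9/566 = 9/566 = 0.02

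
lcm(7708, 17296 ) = 709136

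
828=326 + 502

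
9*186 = 1674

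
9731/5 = 9731/5  =  1946.20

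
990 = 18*55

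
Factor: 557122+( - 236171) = 139^1*2309^1 =320951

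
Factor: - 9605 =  - 5^1*17^1*113^1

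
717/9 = 239/3 = 79.67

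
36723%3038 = 267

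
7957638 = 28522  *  279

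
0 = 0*367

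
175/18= 9  +  13/18 = 9.72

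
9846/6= 1641  =  1641.00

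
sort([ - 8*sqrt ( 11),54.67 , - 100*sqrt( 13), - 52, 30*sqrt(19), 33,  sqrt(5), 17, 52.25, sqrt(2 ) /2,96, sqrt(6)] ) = [ - 100 * sqrt( 13), - 52,-8*sqrt( 11 ), sqrt (2)/2,sqrt(5), sqrt(6),17, 33 , 52.25,54.67, 96, 30*sqrt(19)]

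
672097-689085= - 16988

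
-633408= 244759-878167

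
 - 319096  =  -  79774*4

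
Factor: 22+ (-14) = 8 = 2^3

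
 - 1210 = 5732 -6942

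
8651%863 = 21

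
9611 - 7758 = 1853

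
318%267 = 51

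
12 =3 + 9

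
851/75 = 851/75  =  11.35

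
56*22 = 1232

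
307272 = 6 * 51212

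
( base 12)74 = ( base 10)88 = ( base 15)5d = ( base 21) 44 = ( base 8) 130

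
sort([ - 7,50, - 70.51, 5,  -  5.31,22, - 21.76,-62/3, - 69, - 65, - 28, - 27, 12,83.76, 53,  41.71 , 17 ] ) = [-70.51, - 69, - 65, - 28,-27, - 21.76, - 62/3, - 7, - 5.31, 5,  12,17,22, 41.71,50, 53, 83.76]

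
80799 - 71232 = 9567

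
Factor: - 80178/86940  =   - 2^( - 1 ) * 3^(-2)*5^( - 1)*83^1=-83/90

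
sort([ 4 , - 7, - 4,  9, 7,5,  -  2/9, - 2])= [  -  7, - 4,  -  2,  -  2/9,4,5, 7,9 ]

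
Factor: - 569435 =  - 5^1*61^1*1867^1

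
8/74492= 2/18623 =0.00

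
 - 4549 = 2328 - 6877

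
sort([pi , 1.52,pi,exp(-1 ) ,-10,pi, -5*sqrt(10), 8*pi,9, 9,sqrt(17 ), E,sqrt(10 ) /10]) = [ - 5*sqrt(10), - 10,sqrt( 10 )/10,exp( - 1 ),1.52 , E, pi, pi,pi,sqrt( 17 ), 9,9,8*pi ] 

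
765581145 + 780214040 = 1545795185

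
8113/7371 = 1 + 106/1053 = 1.10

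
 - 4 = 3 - 7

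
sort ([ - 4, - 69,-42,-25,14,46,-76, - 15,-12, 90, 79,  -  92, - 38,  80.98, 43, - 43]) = [-92,  -  76, - 69, - 43,- 42, - 38,-25,-15,-12,-4, 14, 43,46,79,  80.98,90]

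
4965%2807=2158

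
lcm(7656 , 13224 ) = 145464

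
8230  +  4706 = 12936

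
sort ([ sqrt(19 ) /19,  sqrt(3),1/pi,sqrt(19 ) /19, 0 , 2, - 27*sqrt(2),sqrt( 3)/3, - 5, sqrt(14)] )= [ - 27*sqrt(2), - 5, 0, sqrt( 19 ) /19, sqrt(19) /19,1/pi,sqrt(3) /3, sqrt( 3), 2, sqrt(14 )]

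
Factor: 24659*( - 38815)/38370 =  - 2^( - 1)*3^( - 1) * 7^1*1109^1*1279^( - 1)*24659^1 = -  191427817/7674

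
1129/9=125 + 4/9=125.44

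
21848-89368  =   - 67520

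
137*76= 10412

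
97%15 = 7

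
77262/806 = 38631/403 = 95.86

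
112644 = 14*8046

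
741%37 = 1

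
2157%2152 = 5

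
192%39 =36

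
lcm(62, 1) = 62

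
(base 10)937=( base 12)661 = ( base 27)17j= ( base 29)139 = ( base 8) 1651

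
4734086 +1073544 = 5807630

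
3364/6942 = 1682/3471 = 0.48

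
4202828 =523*8036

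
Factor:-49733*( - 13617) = 677214261 = 3^2*17^1* 41^1*89^1* 1213^1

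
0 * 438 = 0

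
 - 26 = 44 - 70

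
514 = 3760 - 3246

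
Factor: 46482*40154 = 1866438228 = 2^2*3^1 * 17^1*61^1*127^1 * 1181^1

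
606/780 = 101/130 = 0.78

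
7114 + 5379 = 12493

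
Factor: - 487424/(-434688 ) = 952/849 = 2^3*3^ (- 1)*7^1*17^1*283^( - 1 ) 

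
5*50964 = 254820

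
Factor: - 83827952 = -2^4*13^1*17^1 *151^1*157^1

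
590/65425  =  118/13085 = 0.01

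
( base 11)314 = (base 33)bf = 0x17a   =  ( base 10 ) 378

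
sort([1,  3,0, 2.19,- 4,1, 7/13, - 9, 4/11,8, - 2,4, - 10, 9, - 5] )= [ - 10, - 9 ,-5, - 4, - 2,0,4/11,7/13,1,1,2.19,3,4,8,9 ]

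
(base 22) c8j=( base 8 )13563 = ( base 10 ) 6003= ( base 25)9F3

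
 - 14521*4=- 58084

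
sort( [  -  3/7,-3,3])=[ - 3,  -  3/7,3 ] 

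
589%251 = 87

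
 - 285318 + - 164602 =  - 449920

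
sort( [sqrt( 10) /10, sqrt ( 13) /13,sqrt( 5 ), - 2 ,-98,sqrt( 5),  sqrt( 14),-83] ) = [-98, - 83,  -  2,sqrt(13) /13,sqrt( 10 ) /10, sqrt( 5),sqrt( 5), sqrt( 14)]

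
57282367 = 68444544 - 11162177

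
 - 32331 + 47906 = 15575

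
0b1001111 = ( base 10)79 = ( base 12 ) 67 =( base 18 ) 47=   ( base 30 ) 2J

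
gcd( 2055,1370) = 685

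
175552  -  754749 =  - 579197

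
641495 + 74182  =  715677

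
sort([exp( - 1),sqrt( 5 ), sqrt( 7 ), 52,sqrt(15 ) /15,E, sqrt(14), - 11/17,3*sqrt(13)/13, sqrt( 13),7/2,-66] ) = [ - 66,  -  11/17,sqrt( 15)/15,exp ( - 1), 3*sqrt (13 )/13,sqrt(5) , sqrt(7 ),  E, 7/2, sqrt( 13),sqrt (14 )  ,  52 ]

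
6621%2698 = 1225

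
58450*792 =46292400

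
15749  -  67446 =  - 51697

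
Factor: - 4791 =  - 3^1*1597^1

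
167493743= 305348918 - 137855175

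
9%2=1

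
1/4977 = 1/4977 = 0.00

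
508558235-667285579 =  - 158727344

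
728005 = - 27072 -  - 755077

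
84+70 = 154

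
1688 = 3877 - 2189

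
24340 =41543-17203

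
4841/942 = 5 + 131/942  =  5.14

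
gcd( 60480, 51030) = 1890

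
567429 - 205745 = 361684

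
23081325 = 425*54309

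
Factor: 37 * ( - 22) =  - 2^1*11^1*37^1=   - 814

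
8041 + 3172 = 11213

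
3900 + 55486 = 59386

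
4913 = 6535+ - 1622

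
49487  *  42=2078454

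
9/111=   3/37  =  0.08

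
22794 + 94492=117286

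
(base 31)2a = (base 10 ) 72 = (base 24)30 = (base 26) 2K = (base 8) 110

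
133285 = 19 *7015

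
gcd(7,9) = 1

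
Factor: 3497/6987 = 3^(  -  1 )*13^1 * 17^ (- 1) *137^ ( - 1 )* 269^1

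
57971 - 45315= 12656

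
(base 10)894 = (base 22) 1ie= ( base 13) 53A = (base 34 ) QA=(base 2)1101111110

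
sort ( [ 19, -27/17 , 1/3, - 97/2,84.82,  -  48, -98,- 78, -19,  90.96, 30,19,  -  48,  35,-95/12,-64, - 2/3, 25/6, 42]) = [ - 98, - 78, - 64, - 97/2, -48, - 48, - 19, - 95/12, -27/17,  -  2/3,1/3, 25/6,19, 19,30, 35,42, 84.82  ,  90.96]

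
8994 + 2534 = 11528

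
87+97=184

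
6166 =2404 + 3762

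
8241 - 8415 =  - 174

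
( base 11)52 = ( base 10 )57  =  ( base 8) 71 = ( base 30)1r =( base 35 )1m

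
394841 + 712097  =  1106938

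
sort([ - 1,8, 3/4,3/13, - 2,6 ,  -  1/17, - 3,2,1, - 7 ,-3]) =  [ - 7,-3, - 3, - 2, - 1,- 1/17,3/13,  3/4,1,2,6 , 8 ]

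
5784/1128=241/47 = 5.13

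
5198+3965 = 9163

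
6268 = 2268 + 4000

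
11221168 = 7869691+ 3351477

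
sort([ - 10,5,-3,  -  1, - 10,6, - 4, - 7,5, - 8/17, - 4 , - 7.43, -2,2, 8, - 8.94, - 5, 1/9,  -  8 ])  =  [ - 10, - 10, - 8.94, - 8, - 7.43, - 7, - 5,-4,- 4, - 3, -2,- 1,-8/17, 1/9  ,  2,  5,5, 6,8 ] 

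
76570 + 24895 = 101465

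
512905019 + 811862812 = 1324767831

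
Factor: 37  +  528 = 5^1*113^1 = 565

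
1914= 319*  6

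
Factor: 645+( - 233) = 2^2*103^1   =  412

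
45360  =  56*810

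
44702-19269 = 25433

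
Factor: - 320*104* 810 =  - 2^10 *3^4*5^2 * 13^1 = -  26956800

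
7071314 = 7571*934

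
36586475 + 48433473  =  85019948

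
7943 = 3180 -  - 4763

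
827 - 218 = 609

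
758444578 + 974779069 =1733223647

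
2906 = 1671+1235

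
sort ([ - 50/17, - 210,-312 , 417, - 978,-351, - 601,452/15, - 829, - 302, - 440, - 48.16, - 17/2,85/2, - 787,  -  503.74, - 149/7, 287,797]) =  [ - 978, -829, - 787,- 601, - 503.74, - 440, - 351, - 312,  -  302, - 210, - 48.16, - 149/7, - 17/2,  -  50/17, 452/15 , 85/2,287,417,797]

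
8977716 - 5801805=3175911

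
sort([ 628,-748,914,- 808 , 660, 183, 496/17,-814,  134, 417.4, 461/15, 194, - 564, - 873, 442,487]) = [-873, -814 , - 808, - 748, - 564, 496/17, 461/15,134,183,194, 417.4, 442,  487,628,660,914 ]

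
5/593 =5/593 = 0.01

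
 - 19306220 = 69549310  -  88855530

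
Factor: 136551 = 3^1*23^1*1979^1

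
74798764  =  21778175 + 53020589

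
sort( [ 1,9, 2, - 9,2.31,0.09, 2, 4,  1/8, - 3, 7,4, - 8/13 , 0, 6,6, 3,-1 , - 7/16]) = [ - 9 ,-3,-1, - 8/13, - 7/16 , 0, 0.09,1/8,1, 2, 2,2.31,3,4,4,6, 6,7,9 ]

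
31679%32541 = 31679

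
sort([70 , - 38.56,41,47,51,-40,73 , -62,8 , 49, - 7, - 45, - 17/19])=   [ - 62, -45, - 40,- 38.56, - 7,-17/19,8,  41,47,49,51,70,  73]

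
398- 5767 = -5369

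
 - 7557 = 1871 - 9428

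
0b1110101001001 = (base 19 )11EB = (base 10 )7497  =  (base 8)16511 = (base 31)7oq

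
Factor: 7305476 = 2^2*89^1*20521^1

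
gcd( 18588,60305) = 1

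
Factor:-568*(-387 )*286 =2^4*3^2*11^1*13^1*43^1*71^1 = 62867376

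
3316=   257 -  -  3059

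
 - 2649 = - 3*883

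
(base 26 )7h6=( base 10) 5180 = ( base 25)875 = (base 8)12074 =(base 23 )9i5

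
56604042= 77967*726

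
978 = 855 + 123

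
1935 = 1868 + 67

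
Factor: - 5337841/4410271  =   - 19^1*223^( - 1)*19777^( - 1) *280939^1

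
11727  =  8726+3001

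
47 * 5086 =239042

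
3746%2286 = 1460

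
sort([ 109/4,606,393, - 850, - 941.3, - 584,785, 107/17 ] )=[  -  941.3,-850, - 584,107/17,109/4,393,606, 785]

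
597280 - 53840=543440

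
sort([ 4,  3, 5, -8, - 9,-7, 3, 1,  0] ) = [ - 9, - 8, - 7,0, 1, 3,  3,4,5 ]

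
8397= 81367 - 72970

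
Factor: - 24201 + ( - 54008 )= - 78209 = -  197^1*397^1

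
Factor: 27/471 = 9/157 = 3^2 * 157^( - 1) 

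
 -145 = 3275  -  3420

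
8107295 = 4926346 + 3180949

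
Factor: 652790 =2^1 * 5^1 * 29^1*2251^1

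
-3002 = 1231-4233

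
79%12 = 7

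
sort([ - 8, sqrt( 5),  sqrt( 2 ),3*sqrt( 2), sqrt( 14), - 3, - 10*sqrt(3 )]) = [ - 10*sqrt(3 ), -8, - 3 , sqrt( 2),sqrt ( 5 ), sqrt( 14 ), 3*sqrt( 2)]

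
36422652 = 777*46876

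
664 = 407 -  -257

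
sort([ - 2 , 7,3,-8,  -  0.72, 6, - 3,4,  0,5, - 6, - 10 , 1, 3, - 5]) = [ - 10, - 8, - 6, - 5, - 3, - 2, - 0.72,0,1,3,3, 4,  5,6,  7]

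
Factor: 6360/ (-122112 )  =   - 2^ ( - 5) * 3^(-1 )*5^1  =  - 5/96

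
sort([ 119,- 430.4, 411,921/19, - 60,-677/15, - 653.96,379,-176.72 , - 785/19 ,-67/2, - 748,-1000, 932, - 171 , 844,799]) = [- 1000, - 748,-653.96, - 430.4,  -  176.72, - 171,  -  60,  -  677/15, - 785/19, - 67/2, 921/19, 119, 379,411, 799, 844,932 ]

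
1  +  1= 2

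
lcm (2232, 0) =0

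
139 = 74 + 65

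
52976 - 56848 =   -  3872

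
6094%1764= 802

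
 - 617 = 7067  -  7684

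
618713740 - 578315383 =40398357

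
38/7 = 38/7 = 5.43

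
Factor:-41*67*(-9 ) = 24723= 3^2 *41^1  *  67^1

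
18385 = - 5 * ( - 3677 ) 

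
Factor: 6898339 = 7^1*59^1*16703^1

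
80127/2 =80127/2= 40063.50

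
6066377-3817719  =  2248658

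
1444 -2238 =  - 794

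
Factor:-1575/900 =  - 7/4 = - 2^ ( - 2 ) * 7^1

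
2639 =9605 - 6966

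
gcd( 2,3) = 1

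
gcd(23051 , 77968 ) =1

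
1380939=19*72681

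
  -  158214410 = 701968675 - 860183085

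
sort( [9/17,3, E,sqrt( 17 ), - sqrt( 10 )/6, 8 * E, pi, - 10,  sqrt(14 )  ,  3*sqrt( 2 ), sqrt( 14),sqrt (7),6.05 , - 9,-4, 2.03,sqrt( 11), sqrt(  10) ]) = [  -  10, -9,-4 , - sqrt( 10)/6, 9/17  ,  2.03, sqrt( 7 ),E,  3, pi, sqrt(10 ), sqrt( 11),sqrt( 14 ),  sqrt( 14), sqrt( 17 ),3*sqrt( 2 ) , 6.05, 8*E ] 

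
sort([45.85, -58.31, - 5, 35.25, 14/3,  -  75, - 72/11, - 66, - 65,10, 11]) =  [ - 75, -66, - 65, - 58.31 ,-72/11 , - 5,14/3,10,  11, 35.25,  45.85 ]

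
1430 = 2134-704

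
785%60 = 5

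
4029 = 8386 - 4357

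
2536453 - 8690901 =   -  6154448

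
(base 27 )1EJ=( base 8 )2146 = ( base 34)X4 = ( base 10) 1126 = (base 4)101212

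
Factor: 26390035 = 5^1*7^1*17^2*2609^1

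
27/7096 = 27/7096 = 0.00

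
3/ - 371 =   -  1 + 368/371 = - 0.01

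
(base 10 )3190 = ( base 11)2440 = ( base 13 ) 15b5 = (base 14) 123C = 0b110001110110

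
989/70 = 14 + 9/70 = 14.13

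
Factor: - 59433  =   - 3^1 * 11^1 * 1801^1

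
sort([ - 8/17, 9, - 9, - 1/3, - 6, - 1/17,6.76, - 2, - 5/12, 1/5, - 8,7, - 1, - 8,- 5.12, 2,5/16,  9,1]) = [ - 9, - 8, - 8, - 6, - 5.12, - 2, - 1, - 8/17, - 5/12,-1/3 ,-1/17, 1/5, 5/16, 1, 2 , 6.76,  7  ,  9,9 ]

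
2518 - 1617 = 901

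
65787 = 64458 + 1329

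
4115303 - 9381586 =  - 5266283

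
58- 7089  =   - 7031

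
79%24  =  7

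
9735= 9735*1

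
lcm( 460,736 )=3680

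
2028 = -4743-  -  6771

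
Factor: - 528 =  - 2^4 * 3^1*11^1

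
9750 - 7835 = 1915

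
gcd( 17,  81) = 1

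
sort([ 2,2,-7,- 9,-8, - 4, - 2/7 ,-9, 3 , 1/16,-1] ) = [ -9, - 9, - 8, - 7,-4,-1 ,-2/7, 1/16 , 2,  2,  3] 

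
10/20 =1/2 =0.50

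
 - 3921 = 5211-9132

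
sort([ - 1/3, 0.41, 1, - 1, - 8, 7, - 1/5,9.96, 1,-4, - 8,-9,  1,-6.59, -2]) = [  -  9, - 8, - 8,  -  6.59, - 4, - 2,  -  1 , - 1/3, - 1/5,0.41, 1, 1,1,7, 9.96 ] 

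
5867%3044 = 2823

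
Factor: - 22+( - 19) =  - 41^1 =- 41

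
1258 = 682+576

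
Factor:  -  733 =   -  733^1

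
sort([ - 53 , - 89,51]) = [ - 89,-53, 51] 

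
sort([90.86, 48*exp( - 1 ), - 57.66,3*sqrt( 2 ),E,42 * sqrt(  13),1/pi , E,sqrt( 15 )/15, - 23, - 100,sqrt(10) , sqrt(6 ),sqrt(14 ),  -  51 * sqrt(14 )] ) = [ - 51*sqrt(14 ), - 100, -57.66, - 23,sqrt( 15)/15,1/pi,sqrt(6),E,E,sqrt(10 ) , sqrt( 14), 3*sqrt( 2),48*exp( - 1 ),90.86,42*sqrt (13 )] 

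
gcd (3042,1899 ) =9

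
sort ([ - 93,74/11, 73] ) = [  -  93,74/11,  73 ]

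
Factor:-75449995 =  - 5^1 * 17^1*97^1*9151^1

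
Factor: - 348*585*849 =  - 2^2*3^4*5^1*13^1*29^1*283^1 = - 172839420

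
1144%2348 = 1144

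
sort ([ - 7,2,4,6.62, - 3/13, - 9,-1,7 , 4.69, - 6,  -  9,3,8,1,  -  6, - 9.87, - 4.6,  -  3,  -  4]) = [ - 9.87,  -  9 ,-9, - 7, - 6, - 6, - 4.6,-4, - 3,- 1, - 3/13, 1,2,3,4,4.69, 6.62, 7 , 8]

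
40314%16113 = 8088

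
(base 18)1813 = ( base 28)alh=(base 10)8445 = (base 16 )20FD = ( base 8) 20375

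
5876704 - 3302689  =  2574015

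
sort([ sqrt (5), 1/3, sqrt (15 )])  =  [ 1/3, sqrt( 5),sqrt(15 ) ] 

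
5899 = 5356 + 543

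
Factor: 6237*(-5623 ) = -3^4*7^1 * 11^1*5623^1 = -35070651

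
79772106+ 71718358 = 151490464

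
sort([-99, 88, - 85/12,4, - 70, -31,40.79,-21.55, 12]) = [ -99, - 70, - 31 ,-21.55,-85/12 , 4, 12,40.79, 88]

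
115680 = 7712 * 15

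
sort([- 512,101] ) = [  -  512, 101] 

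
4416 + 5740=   10156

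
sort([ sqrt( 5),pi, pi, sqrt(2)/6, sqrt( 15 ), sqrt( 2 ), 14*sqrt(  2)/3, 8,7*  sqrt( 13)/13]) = [ sqrt ( 2)/6, sqrt(2),7*  sqrt (13 )/13, sqrt(5), pi,pi, sqrt( 15 ), 14*sqrt(2 ) /3,8]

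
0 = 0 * 33300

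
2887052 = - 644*( - 4483)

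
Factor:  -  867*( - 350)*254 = 2^2 * 3^1*5^2*7^1*17^2*127^1 = 77076300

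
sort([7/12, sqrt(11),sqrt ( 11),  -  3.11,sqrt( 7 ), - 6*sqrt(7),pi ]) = [  -  6*sqrt(7 ), - 3.11,7/12, sqrt(7), pi,sqrt(11),sqrt(11)] 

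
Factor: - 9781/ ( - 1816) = 2^(  -  3 ) * 227^( - 1 ) * 9781^1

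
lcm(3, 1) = 3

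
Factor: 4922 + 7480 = 2^1*3^2*13^1*53^1 = 12402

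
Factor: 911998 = 2^1*455999^1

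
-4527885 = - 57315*79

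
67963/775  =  67963/775 = 87.69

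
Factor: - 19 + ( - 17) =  - 2^2 * 3^2 = - 36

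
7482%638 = 464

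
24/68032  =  3/8504 = 0.00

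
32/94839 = 32/94839= 0.00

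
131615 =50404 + 81211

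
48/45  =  16/15=1.07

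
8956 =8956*1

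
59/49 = 1 + 10/49  =  1.20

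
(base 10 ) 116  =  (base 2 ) 1110100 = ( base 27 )48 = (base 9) 138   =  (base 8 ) 164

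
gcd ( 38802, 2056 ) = 2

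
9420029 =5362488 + 4057541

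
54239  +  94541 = 148780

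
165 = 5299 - 5134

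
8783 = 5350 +3433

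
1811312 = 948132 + 863180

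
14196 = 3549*4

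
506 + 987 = 1493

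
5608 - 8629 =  - 3021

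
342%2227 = 342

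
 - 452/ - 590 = 226/295 = 0.77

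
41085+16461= 57546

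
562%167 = 61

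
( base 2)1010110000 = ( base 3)221111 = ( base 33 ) ks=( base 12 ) 494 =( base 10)688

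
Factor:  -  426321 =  - 3^2*7^1*67^1*101^1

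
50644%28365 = 22279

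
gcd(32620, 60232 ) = 4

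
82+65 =147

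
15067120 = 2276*6620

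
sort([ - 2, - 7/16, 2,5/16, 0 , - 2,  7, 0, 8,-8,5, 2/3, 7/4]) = [  -  8, - 2, - 2, - 7/16, 0, 0,5/16,2/3, 7/4,2,5,7, 8 ]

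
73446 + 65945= 139391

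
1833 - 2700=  - 867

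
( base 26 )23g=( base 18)486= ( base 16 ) 5A6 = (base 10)1446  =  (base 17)501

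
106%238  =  106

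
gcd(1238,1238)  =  1238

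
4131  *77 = 318087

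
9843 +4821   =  14664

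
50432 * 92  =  4639744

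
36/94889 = 36/94889 = 0.00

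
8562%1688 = 122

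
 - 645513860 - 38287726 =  - 683801586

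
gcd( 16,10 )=2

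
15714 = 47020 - 31306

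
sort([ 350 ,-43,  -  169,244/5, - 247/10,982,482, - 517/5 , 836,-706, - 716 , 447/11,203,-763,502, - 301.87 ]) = [  -  763,-716,  -  706,-301.87,-169,-517/5,-43,-247/10,  447/11,244/5,203,350, 482, 502 , 836, 982]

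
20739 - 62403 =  - 41664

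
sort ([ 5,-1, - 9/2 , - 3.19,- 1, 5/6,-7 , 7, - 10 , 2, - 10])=[ - 10, - 10, - 7, - 9/2, - 3.19, - 1, - 1,5/6, 2, 5, 7]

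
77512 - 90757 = -13245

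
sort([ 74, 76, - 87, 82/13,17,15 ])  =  [ - 87,82/13, 15,  17,74, 76]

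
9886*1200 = 11863200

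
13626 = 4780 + 8846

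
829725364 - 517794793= 311930571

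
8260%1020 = 100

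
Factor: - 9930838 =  - 2^1*4965419^1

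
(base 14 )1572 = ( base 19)AB5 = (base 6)25412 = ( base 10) 3824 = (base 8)7360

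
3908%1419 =1070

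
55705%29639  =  26066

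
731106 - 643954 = 87152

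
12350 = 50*247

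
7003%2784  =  1435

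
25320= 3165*8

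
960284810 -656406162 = 303878648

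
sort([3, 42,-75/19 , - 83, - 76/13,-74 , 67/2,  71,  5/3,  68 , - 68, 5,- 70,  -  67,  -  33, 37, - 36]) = [ - 83,- 74, - 70, - 68,-67, - 36, - 33,  -  76/13, - 75/19,5/3, 3,5,67/2, 37,42, 68,  71]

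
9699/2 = 9699/2 = 4849.50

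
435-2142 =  - 1707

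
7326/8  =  3663/4 =915.75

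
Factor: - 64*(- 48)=3072 = 2^10* 3^1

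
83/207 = 83/207  =  0.40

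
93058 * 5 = 465290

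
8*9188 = 73504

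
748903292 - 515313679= 233589613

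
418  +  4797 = 5215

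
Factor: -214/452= - 107/226 = -2^( -1 )*107^1 *113^( - 1)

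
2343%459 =48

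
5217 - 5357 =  - 140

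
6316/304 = 20 + 59/76 = 20.78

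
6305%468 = 221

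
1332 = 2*666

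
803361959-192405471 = 610956488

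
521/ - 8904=  -  521/8904 = - 0.06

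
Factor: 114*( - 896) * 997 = - 2^8*3^1*7^1*19^1*997^1 = - 101837568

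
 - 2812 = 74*(  -  38)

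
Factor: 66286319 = 11^1*449^1*13421^1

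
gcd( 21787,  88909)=1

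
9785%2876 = 1157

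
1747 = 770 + 977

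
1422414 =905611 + 516803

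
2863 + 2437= 5300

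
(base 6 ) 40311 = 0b1010010110011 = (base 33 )4sj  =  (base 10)5299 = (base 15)1884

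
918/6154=27/181= 0.15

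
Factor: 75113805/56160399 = 25037935/18720133 = 5^1 * 13^1*4099^(-1 )*4567^ (-1 )*385199^1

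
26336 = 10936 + 15400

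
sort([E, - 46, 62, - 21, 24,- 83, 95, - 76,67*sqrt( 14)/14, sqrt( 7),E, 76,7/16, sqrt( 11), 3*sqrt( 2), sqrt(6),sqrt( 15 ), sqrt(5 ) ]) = [ - 83, - 76, - 46,-21,7/16, sqrt( 5),sqrt( 6), sqrt(7), E, E, sqrt( 11), sqrt( 15 ),  3*sqrt( 2), 67*sqrt(14 )/14 , 24, 62,76, 95] 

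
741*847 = 627627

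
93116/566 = 46558/283 = 164.52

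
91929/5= 18385  +  4/5 = 18385.80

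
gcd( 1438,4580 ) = 2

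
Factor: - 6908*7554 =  - 2^3*3^1 * 11^1*157^1*1259^1 = -52183032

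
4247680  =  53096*80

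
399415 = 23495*17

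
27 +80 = 107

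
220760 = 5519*40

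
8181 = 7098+1083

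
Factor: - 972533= -972533^1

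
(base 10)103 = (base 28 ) 3j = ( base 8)147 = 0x67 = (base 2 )1100111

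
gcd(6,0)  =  6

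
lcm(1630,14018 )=70090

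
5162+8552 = 13714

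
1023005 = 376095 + 646910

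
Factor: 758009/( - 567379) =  - 7^1*211^(-1)*2689^(-1)*108287^1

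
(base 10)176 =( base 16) b0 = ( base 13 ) 107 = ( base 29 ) 62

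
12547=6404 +6143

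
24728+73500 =98228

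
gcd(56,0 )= 56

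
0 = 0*54514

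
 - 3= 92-95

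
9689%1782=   779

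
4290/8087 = 4290/8087 = 0.53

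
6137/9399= 6137/9399 = 0.65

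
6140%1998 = 146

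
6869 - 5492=1377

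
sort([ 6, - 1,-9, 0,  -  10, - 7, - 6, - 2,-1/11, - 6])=[ - 10, - 9, - 7, - 6, - 6,- 2, - 1, - 1/11,0,6]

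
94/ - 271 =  - 94/271 = - 0.35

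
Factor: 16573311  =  3^2*1841479^1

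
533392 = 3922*136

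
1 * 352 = 352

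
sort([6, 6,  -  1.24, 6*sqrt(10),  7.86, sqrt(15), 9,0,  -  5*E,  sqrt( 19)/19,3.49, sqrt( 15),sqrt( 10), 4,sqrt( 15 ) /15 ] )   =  [ - 5*E, - 1.24, 0 , sqrt( 19) /19 , sqrt( 15 ) /15,sqrt(10 ) , 3.49,sqrt( 15),sqrt( 15),4,6,6 , 7.86,9, 6*sqrt( 10 )]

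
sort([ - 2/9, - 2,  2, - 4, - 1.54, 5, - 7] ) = [ - 7,  -  4 , - 2,-1.54,- 2/9,2, 5 ]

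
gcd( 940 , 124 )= 4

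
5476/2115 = 2 +1246/2115 = 2.59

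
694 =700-6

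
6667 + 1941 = 8608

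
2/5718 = 1/2859 = 0.00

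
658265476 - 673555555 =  - 15290079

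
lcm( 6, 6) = 6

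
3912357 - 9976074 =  - 6063717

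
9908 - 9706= 202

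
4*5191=20764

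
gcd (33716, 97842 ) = 2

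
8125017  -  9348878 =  - 1223861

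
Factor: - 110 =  - 2^1* 5^1*11^1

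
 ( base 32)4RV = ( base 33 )4j8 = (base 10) 4991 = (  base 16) 137F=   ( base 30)5gb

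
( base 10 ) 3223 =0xc97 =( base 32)34N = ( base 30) 3HD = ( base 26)4JP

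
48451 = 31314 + 17137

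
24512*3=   73536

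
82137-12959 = 69178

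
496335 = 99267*5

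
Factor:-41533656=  - 2^3*3^1*41^1*42209^1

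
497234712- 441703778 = 55530934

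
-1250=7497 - 8747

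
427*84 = 35868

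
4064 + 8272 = 12336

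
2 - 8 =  - 6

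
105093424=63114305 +41979119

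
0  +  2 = 2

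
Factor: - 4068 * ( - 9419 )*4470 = 171274719240=2^3*3^3 * 5^1*113^1*149^1*9419^1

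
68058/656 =34029/328 = 103.75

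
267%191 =76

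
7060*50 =353000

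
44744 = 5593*8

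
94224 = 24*3926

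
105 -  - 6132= 6237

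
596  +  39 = 635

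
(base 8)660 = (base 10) 432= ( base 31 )dt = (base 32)DG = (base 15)1DC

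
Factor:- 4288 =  - 2^6*67^1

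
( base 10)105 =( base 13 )81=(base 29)3I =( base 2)1101001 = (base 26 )41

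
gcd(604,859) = 1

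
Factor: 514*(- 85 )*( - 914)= 39932660 =2^2*5^1*17^1*257^1*457^1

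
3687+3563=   7250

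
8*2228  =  17824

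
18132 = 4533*4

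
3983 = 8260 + -4277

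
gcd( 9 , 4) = 1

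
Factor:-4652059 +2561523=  - 2^3*7^2*5333^1 = - 2090536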